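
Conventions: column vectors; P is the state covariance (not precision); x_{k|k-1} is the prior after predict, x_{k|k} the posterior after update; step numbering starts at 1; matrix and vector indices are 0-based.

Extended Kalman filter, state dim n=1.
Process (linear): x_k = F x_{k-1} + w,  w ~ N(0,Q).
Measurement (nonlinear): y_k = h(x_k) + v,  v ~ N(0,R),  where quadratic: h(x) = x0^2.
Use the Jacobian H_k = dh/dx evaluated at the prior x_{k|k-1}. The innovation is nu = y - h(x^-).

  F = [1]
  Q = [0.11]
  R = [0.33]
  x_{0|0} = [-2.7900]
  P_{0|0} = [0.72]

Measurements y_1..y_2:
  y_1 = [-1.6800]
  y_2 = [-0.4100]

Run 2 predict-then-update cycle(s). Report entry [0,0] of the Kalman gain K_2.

K[0,0] = -0.2891

step 1: x^-=[-2.7900]  P^-=[0.8300]  H_jac=[-5.5800]  S=[26.1732]  K=[-0.1770]  nu=[-9.4641]  x^+=[-1.1153]  P^+=[0.0105]
step 2: x^-=[-1.1153]  P^-=[0.1205]  H_jac=[-2.2306]  S=[0.9294]  K=[-0.2891]  nu=[-1.6539]  x^+=[-0.6371]  P^+=[0.0428]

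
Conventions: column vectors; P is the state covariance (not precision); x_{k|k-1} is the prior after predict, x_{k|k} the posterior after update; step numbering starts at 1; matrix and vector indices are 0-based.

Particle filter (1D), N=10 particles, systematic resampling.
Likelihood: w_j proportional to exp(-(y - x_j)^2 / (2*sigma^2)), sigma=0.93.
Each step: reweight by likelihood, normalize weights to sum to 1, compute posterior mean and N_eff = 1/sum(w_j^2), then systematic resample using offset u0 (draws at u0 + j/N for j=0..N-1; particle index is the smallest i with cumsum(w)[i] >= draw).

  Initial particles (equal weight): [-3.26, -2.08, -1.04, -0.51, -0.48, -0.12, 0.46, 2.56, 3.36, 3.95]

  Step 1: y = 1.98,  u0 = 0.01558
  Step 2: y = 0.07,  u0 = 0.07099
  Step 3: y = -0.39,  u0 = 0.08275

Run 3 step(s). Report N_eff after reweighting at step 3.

step 1: w=[0.0000, 0.0000, 0.0031, 0.0167, 0.0182, 0.0469, 0.1578, 0.4941, 0.1996, 0.0637]  mean=2.2334  Neff=3.1671  idx=[3, 6, 6, 7, 7, 7, 7, 7, 8, 8]
step 2: w=[0.2943, 0.3274, 0.3274, 0.0099, 0.0099, 0.0099, 0.0099, 0.0099, 0.0007, 0.0007]  mean=0.2827  Neff=3.3174  idx=[0, 0, 0, 1, 1, 1, 2, 2, 2, 5]
step 3: w=[0.1430, 0.1430, 0.1430, 0.0950, 0.0950, 0.0950, 0.0950, 0.0950, 0.0950, 0.0009]  mean=0.0457  Neff=8.6565  idx=[0, 1, 1, 2, 3, 4, 5, 6, 7, 8]

N_eff = 8.6565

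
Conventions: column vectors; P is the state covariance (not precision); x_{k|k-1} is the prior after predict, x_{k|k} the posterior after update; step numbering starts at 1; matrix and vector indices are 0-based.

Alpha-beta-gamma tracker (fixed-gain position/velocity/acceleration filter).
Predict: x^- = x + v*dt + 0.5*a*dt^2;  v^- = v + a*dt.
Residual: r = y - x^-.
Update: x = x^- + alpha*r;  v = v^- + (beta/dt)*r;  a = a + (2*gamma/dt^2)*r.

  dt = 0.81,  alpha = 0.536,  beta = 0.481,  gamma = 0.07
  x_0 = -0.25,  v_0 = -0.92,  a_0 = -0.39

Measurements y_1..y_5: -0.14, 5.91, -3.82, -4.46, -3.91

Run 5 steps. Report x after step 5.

step 1: x_pred=-1.1231  r=0.9831  x^+=-0.5962  v^+=-0.6521  a^+=-0.1802
step 2: x_pred=-1.1835  r=7.0935  x^+=2.6186  v^+=3.4142  a^+=1.3334
step 3: x_pred=5.8216  r=-9.6416  x^+=0.6537  v^+=-1.2311  a^+=-0.7239
step 4: x_pred=-0.5810  r=-3.8790  x^+=-2.6601  v^+=-4.1210  a^+=-1.5516
step 5: x_pred=-6.5071  r=2.5971  x^+=-5.1151  v^+=-3.8355  a^+=-0.9975

x_post = -5.1151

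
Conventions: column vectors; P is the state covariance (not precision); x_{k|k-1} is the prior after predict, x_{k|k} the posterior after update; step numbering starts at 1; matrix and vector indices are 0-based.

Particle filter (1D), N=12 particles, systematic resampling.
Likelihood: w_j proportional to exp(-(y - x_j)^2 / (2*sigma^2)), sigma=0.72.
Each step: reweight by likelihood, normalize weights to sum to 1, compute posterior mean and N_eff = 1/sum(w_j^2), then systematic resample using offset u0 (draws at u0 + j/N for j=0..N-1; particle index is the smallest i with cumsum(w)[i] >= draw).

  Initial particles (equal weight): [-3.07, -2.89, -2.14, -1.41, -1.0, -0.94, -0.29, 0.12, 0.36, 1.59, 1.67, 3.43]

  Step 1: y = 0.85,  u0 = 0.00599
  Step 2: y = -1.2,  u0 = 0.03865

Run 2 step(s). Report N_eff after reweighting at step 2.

step 1: w=[0.0000, 0.0000, 0.0001, 0.0025, 0.0128, 0.0158, 0.0991, 0.2076, 0.2754, 0.2047, 0.1815, 0.0006]  mean=0.6945  Neff=4.9017  idx=[4, 6, 7, 7, 8, 8, 8, 8, 9, 9, 10, 10]
step 2: w=[0.4436, 0.2074, 0.0859, 0.0859, 0.0441, 0.0441, 0.0441, 0.0441, 0.0003, 0.0003, 0.0002, 0.0002]  mean=-0.4183  Neff=3.8118  idx=[0, 0, 0, 0, 0, 1, 1, 1, 2, 3, 5, 7]

N_eff = 3.8118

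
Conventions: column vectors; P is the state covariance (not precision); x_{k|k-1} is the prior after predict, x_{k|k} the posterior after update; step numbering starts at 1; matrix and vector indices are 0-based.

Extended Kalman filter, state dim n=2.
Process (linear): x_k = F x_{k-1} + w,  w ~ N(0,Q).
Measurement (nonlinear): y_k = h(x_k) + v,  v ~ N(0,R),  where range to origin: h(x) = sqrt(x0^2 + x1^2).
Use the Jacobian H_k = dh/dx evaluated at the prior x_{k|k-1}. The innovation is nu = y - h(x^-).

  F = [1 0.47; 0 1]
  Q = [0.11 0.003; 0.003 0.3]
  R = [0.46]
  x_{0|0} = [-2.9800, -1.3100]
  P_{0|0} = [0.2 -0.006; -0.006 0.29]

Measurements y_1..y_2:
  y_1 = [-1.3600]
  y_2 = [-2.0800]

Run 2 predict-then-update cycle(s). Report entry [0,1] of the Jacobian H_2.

H_jac[0,1] = 0.3812

step 1: x^-=[-3.5957, -1.3100]  P^-=[0.3684 0.1333; 0.1333 0.5900]  H_jac=[-0.9396 -0.3423]  S=[0.9401]  K=[-0.4167; -0.3480]  nu=[-5.1869]  x^+=[-1.4341, 0.4953]  P^+=[0.2051 -0.0031; -0.0031 0.4761]
step 2: x^-=[-1.2013, 0.4953]  P^-=[0.4174 0.2237; 0.2237 0.7761]  H_jac=[-0.9245 0.3812]  S=[0.7719]  K=[-0.3895; 0.1153]  nu=[-3.3794]  x^+=[0.1150, 0.1056]  P^+=[0.3003 0.2584; 0.2584 0.7659]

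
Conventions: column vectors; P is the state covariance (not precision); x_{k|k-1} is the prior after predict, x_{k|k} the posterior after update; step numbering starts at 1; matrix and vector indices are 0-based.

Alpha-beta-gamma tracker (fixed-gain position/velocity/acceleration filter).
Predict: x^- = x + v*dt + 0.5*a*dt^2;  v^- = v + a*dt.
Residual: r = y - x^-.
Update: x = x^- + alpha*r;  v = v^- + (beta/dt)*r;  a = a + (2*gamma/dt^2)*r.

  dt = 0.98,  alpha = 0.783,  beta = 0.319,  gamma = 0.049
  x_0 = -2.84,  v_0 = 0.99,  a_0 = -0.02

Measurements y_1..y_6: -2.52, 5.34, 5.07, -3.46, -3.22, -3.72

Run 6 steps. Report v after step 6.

v_post = -2.2750

step 1: x_pred=-1.8794  r=-0.6406  x^+=-2.3810  v^+=0.7619  a^+=-0.0854
step 2: x_pred=-1.6753  r=7.0153  x^+=3.8177  v^+=2.9618  a^+=0.6305
step 3: x_pred=7.0230  r=-1.9530  x^+=5.4938  v^+=2.9439  a^+=0.4312
step 4: x_pred=8.5859  r=-12.0459  x^+=-0.8460  v^+=-0.5545  a^+=-0.7980
step 5: x_pred=-1.7727  r=-1.4473  x^+=-2.9059  v^+=-1.8077  a^+=-0.9457
step 6: x_pred=-5.1316  r=1.4116  x^+=-4.0263  v^+=-2.2750  a^+=-0.8016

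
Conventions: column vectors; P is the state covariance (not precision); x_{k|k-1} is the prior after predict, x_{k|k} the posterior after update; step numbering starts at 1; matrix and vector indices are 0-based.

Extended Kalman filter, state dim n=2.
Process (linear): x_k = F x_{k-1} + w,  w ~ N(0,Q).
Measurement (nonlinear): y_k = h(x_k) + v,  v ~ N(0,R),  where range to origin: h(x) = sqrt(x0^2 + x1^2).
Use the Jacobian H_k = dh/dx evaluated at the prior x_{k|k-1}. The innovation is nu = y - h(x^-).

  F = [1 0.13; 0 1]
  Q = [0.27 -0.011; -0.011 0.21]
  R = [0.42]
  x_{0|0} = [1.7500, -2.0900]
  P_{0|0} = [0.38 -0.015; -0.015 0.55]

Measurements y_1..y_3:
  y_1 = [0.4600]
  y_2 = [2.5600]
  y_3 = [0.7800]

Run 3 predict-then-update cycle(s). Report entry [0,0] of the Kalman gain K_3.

K[0,0] = 0.2925

step 1: x^-=[1.4783, -2.0900]  P^-=[0.6554 0.0455; 0.0455 0.7600]  H_jac=[0.5775 -0.8164]  S=[1.1022]  K=[0.3097; -0.5391]  nu=[-2.1000]  x^+=[0.8280, -0.9579]  P^+=[0.5497 0.2295; 0.2295 0.4397]
step 2: x^-=[0.7035, -0.9579]  P^-=[0.8868 0.2757; 0.2757 0.6497]  H_jac=[0.5919 -0.8060]  S=[0.8897]  K=[0.3402; -0.4051]  nu=[1.3715]  x^+=[1.1701, -1.5136]  P^+=[0.7838 0.3983; 0.3983 0.5036]
step 3: x^-=[0.9734, -1.5136]  P^-=[1.1659 0.4528; 0.4528 0.7136]  H_jac=[0.5409 -0.8411]  S=[0.8540]  K=[0.2925; -0.4161]  nu=[-1.0195]  x^+=[0.6751, -1.0894]  P^+=[1.0928 0.5567; 0.5567 0.5658]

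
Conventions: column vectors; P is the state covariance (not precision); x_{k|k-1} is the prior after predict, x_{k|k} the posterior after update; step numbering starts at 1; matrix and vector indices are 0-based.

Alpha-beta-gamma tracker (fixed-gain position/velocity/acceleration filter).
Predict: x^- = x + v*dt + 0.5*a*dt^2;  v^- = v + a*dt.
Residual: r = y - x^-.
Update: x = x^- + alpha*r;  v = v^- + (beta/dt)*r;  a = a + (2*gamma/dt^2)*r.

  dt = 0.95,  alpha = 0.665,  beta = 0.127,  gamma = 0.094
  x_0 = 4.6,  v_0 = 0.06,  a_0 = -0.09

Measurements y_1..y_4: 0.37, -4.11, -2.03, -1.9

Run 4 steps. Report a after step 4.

step 1: x_pred=4.6164  r=-4.2464  x^+=1.7925  v^+=-0.5932  a^+=-0.9746
step 2: x_pred=0.7893  r=-4.8993  x^+=-2.4688  v^+=-2.1740  a^+=-1.9951
step 3: x_pred=-5.4343  r=3.4043  x^+=-3.1704  v^+=-3.6142  a^+=-1.2860
step 4: x_pred=-7.1843  r=5.2843  x^+=-3.6702  v^+=-4.1295  a^+=-0.1852

a_post = -0.1852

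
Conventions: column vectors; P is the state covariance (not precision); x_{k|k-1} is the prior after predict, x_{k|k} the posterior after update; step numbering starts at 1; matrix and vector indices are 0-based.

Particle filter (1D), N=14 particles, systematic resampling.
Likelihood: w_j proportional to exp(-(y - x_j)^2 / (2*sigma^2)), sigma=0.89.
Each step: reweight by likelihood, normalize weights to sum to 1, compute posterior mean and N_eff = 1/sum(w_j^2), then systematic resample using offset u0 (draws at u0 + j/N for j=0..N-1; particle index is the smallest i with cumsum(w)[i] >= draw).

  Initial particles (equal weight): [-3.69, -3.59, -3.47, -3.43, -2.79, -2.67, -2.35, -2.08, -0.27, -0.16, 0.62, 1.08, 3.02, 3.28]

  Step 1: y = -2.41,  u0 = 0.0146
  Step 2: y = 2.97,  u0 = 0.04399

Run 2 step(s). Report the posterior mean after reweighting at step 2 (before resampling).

post_mean = -2.1470

step 1: w=[0.0625, 0.0731, 0.0866, 0.0912, 0.1606, 0.1686, 0.1755, 0.1643, 0.0098, 0.0072, 0.0005, 0.0001, 0.0000, 0.0000]  mean=-2.7622  Neff=7.2870  idx=[0, 1, 2, 3, 3, 4, 4, 5, 5, 6, 6, 6, 7, 7]
step 2: w=[0.0000, 0.0000, 0.0000, 0.0000, 0.0000, 0.0031, 0.0031, 0.0073, 0.0073, 0.0666, 0.0666, 0.0666, 0.3898, 0.3898]  mean=-2.1470  Neff=3.1519  idx=[9, 10, 11, 12, 12, 12, 12, 12, 13, 13, 13, 13, 13, 13]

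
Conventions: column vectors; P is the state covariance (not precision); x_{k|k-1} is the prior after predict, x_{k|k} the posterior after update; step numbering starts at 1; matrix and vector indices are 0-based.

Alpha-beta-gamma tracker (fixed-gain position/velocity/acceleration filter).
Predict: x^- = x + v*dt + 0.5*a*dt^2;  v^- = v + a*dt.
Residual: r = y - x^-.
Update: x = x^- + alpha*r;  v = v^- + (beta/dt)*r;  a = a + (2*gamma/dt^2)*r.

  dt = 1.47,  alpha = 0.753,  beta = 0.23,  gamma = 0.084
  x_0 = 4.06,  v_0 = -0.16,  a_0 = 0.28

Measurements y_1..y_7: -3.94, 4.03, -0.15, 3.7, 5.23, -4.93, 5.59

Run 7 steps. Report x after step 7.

step 1: x_pred=4.1273  r=-8.0673  x^+=-1.9474  v^+=-1.0106  a^+=-0.3472
step 2: x_pred=-3.8081  r=7.8381  x^+=2.0940  v^+=-0.2946  a^+=0.2622
step 3: x_pred=1.9441  r=-2.0941  x^+=0.3673  v^+=-0.2369  a^+=0.0994
step 4: x_pred=0.1264  r=3.5736  x^+=2.8173  v^+=0.4683  a^+=0.3772
step 5: x_pred=3.9133  r=1.3167  x^+=4.9048  v^+=1.2288  a^+=0.4796
step 6: x_pred=7.2293  r=-12.1593  x^+=-1.9267  v^+=0.0313  a^+=-0.4658
step 7: x_pred=-2.3838  r=7.9738  x^+=3.6205  v^+=0.5943  a^+=0.1542

x_post = 3.6205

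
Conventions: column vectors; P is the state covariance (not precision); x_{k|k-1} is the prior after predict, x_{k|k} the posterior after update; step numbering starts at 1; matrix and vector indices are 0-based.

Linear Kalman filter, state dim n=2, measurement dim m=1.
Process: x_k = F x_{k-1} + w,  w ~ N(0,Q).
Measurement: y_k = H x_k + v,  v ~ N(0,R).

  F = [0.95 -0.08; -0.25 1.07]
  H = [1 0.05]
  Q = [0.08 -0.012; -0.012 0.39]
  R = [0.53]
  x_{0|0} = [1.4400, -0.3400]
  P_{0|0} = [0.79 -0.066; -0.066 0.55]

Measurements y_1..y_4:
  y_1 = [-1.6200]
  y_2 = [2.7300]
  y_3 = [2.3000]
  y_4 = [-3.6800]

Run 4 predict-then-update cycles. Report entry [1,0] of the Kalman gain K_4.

K[1,0] = -0.5291

step 1: x^-=[1.3952, -0.7238]  P^-=[0.8065 -0.3151; -0.3151 1.1044]  S=[1.3078]  K=[0.6047; -0.1987]  nu=[-2.9790]  x^+=[-0.4061, -0.1318]  P^+=[0.3284 -0.1580; -0.1580 1.0527]
step 2: x^-=[-0.3753, -0.0395]  P^-=[0.4071 -0.3438; -0.3438 1.7003]  S=[0.9070]  K=[0.4299; -0.2854]  nu=[3.1072]  x^+=[0.9606, -0.9262]  P^+=[0.2395 -0.2326; -0.2326 1.6264]
step 3: x^-=[0.9866, -1.2311]  P^-=[0.3419 -0.4492; -0.4492 2.3915]  S=[0.8330]  K=[0.3835; -0.3957]  nu=[1.3749]  x^+=[1.5139, -1.7752]  P^+=[0.2194 -0.3228; -0.3228 2.2611]
step 4: x^-=[1.5802, -2.2779]  P^-=[0.3415 -0.5922; -0.5922 3.1651]  S=[0.8202]  K=[0.3803; -0.5291]  nu=[-5.1463]  x^+=[-0.3769, 0.4448]  P^+=[0.2229 -0.4272; -0.4272 2.9355]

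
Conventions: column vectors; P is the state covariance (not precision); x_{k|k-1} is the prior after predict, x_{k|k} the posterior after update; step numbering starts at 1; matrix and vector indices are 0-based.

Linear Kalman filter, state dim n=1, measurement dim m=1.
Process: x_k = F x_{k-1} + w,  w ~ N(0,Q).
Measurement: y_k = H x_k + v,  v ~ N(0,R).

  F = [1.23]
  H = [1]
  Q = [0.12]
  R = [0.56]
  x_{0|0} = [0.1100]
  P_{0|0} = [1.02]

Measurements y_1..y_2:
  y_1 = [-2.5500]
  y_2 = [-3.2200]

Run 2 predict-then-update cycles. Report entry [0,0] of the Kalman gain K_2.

K[0,0] = 0.5738

step 1: x^-=[0.1353]  P^-=[1.6632]  S=[2.2232]  K=[0.7481]  nu=[-2.6853]  x^+=[-1.8736]  P^+=[0.4189]
step 2: x^-=[-2.3045]  P^-=[0.7538]  S=[1.3138]  K=[0.5738]  nu=[-0.9155]  x^+=[-2.8298]  P^+=[0.3213]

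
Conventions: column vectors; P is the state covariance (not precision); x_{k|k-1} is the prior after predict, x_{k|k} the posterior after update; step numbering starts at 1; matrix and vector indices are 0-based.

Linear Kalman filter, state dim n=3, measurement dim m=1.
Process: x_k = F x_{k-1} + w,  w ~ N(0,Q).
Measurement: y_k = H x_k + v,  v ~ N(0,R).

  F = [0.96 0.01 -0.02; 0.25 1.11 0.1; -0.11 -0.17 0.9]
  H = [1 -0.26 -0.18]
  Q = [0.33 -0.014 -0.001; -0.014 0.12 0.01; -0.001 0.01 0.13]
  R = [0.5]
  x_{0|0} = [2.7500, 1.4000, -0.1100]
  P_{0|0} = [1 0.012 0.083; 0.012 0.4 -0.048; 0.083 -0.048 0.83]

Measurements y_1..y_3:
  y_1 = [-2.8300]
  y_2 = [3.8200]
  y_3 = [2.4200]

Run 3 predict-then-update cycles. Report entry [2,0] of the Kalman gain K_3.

step 1: x^-=[2.6562, 2.2305, -0.6395]  P^-=[1.2490 0.2502 -0.0529; 0.2502 0.6838 -0.0496; -0.0529 -0.0496 0.8247]  S=[1.7063]  K=[0.6995; 0.0477; -0.1104]  nu=[-5.0214]  x^+=[-0.8561, 1.9912, -0.0850]  P^+=[0.4142 0.1933 0.0789; 0.1933 0.6799 -0.0406; 0.0789 -0.0406 0.8039]
step 2: x^-=[-0.8003, 1.9877, -0.3208]  P^-=[0.7128 0.3058 -0.0243; 0.3058 1.0939 -0.1122; -0.0243 -0.1122 0.8098]  S=[1.1522]  K=[0.5534; 0.0361; -0.1223]  nu=[5.0793]  x^+=[2.0108, 2.1712, -0.9418]  P^+=[0.3599 0.2828 0.0537; 0.2828 1.0923 -0.1071; 0.0537 -0.1071 0.7926]
step 3: x^-=[1.9709, 2.8186, -1.4380]  P^-=[0.6655 0.3921 -0.0564; 0.3921 1.6322 -0.2749; -0.0564 -0.2749 0.8407]  S=[1.0938]  K=[0.5245; 0.0158; -0.1246]  nu=[0.9231]  x^+=[2.4551, 2.8332, -1.5529]  P^+=[0.3646 0.3831 0.0151; 0.3831 1.6319 -0.2728; 0.0151 -0.2728 0.8237]

K[2,0] = -0.1246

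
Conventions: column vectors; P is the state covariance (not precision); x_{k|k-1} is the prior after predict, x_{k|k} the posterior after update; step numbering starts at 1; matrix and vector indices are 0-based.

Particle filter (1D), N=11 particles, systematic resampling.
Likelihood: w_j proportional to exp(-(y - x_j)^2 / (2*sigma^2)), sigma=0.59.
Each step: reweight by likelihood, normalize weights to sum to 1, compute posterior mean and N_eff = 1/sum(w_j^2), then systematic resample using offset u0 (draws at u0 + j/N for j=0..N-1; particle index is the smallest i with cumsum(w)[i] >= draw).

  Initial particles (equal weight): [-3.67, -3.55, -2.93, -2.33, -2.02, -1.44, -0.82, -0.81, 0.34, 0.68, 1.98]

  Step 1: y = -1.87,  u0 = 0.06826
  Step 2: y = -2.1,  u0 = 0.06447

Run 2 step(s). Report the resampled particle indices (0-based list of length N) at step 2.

resampled_idx = [1, 1, 2, 3, 3, 4, 5, 6, 6, 7, 8]

step 1: w=[0.0031, 0.0056, 0.0641, 0.2377, 0.3119, 0.2470, 0.0661, 0.0641, 0.0003, 0.0000, 0.0000]  mean=-1.8647  Neff=4.3967  idx=[2, 3, 3, 4, 4, 4, 4, 5, 5, 6, 7]
step 2: w=[0.0499, 0.1245, 0.1245, 0.1331, 0.1331, 0.1331, 0.1331, 0.0718, 0.0718, 0.0128, 0.0123]  mean=-2.0291  Neff=8.6979  idx=[1, 1, 2, 3, 3, 4, 5, 6, 6, 7, 8]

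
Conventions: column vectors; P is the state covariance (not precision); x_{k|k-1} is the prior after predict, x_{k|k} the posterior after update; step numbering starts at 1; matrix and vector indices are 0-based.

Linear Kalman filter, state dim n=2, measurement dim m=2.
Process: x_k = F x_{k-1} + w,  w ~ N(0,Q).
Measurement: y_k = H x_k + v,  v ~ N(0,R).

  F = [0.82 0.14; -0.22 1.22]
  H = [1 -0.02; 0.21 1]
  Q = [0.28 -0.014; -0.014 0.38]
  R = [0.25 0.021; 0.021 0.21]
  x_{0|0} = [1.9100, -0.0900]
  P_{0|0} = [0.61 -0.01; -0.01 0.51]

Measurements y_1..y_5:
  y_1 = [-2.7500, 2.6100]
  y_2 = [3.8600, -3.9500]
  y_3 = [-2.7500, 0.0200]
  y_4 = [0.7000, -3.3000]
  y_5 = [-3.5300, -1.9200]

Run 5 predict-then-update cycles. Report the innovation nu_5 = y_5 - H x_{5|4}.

step 1: x^-=[1.5536, -0.5300]  P^-=[0.6979 -0.0466; -0.0466 1.1740]  S=[0.9502 0.0976; 0.0976 1.3952]  K=[0.7333 0.0203; -0.1607 0.8457]  nu=[-4.3142, 2.8137]  x^+=[-1.5530, 2.5428]  P^+=[0.1834 -0.0188; -0.0188 0.1782]
step 2: x^-=[-0.9175, 3.4438]  P^-=[0.4025 -0.0349; -0.0349 0.6642]  S=[0.6541 0.0575; 0.0575 0.8773]  K=[0.6149 0.0163; -0.1403 0.7579]  nu=[4.8464, -7.2012]  x^+=[1.9455, -2.6940]  P^+=[0.1538 -0.0160; -0.0160 0.1596]
step 3: x^-=[1.2182, -3.7147]  P^-=[0.3828 -0.0300; -0.0300 0.6335]  S=[0.6343 0.0589; 0.0589 0.8478]  K=[0.6029 0.0176; -0.1368 0.7493]  nu=[-4.0425, 3.4789]  x^+=[-1.1577, -0.5550]  P^+=[0.1508 -0.0153; -0.0153 0.1577]
step 4: x^-=[-1.0270, -0.4224]  P^-=[0.3810 -0.0291; -0.0291 0.6302]  S=[0.6324 0.0594; 0.0594 0.8448]  K=[0.6017 0.0179; -0.1363 0.7484]  nu=[1.7186, -2.6619]  x^+=[-0.0407, -2.6487]  P^+=[0.1505 -0.0152; -0.0152 0.1575]
step 5: x^-=[-0.4042, -3.2224]  P^-=[0.3808 -0.0290; -0.0290 0.6298]  S=[0.6322 0.0595; 0.0595 0.8445]  K=[0.6015 0.0180; -0.1362 0.7482]  nu=[-3.1902, 1.3873]  x^+=[-2.2983, -1.7499]  P^+=[0.1505 -0.0152; -0.0152 0.1575]

innov = [-3.1902, 1.3873]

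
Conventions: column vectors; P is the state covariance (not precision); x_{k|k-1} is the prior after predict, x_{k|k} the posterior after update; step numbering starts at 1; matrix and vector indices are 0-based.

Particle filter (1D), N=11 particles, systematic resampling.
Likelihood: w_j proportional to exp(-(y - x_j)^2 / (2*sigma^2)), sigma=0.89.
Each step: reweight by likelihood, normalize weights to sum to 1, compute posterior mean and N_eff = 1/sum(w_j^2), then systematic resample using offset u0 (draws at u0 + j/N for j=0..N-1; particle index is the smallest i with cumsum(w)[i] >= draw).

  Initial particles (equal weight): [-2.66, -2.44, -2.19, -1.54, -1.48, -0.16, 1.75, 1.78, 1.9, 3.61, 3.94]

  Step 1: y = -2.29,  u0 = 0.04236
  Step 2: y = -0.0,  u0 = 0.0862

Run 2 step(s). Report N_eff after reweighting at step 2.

N_eff = 5.5782

step 1: w=[0.2125, 0.2284, 0.2302, 0.1624, 0.1531, 0.0132, 0.0000, 0.0000, 0.0000, 0.0000, 0.0000]  mean=-2.1058  Neff=4.9909  idx=[0, 0, 1, 1, 1, 2, 2, 3, 3, 4, 4]
step 2: w=[0.0101, 0.0101, 0.0205, 0.0205, 0.0205, 0.0425, 0.0425, 0.1964, 0.1964, 0.2202, 0.2202]  mean=-1.6467  Neff=5.5782  idx=[5, 7, 7, 7, 8, 8, 9, 9, 10, 10, 10]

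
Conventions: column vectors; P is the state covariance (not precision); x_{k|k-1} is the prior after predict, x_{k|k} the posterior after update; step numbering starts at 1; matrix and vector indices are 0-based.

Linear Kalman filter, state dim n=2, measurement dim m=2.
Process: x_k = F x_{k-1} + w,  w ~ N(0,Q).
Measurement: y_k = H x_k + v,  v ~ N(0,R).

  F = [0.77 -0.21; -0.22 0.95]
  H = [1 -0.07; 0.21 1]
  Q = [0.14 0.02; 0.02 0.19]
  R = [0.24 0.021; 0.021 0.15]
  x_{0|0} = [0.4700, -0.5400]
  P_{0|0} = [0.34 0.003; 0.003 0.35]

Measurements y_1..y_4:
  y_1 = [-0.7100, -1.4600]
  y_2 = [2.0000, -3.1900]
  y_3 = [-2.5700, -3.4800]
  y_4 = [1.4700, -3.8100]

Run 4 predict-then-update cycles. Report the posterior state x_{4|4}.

step 1: x^-=[0.4753, -0.6164]  P^-=[0.3561 -0.1051; -0.1051 0.5211]  S=[0.6133 -0.0442; -0.0442 0.6426]  K=[0.5921 -0.0064; -0.1757 0.7644]  nu=[-1.2284, -0.9434]  x^+=[-0.2460, -1.1217]  P^+=[0.1407 -0.0181; -0.0181 0.1148]
step 2: x^-=[0.0462, -1.0115]  P^-=[0.2343 -0.0408; -0.0408 0.3079]  S=[0.4815 0.0085; 0.0085 0.4511]  K=[0.4924 0.0094; -0.1412 0.6662]  nu=[1.8830, -2.1882]  x^+=[0.9527, -2.7352]  P^+=[0.1175 -0.0129; -0.0129 0.0997]
step 3: x^-=[1.3080, -2.8080]  P^-=[0.2182 -0.0298; -0.0298 0.2910]  S=[0.4638 0.0171; 0.0171 0.4381]  K=[0.4743 0.0180; -0.1323 0.6551]  nu=[-4.0745, -0.9466]  x^+=[-0.6417, -2.8890]  P^+=[0.1134 -0.0112; -0.0112 0.0978]
step 4: x^-=[0.1126, -2.6034]  P^-=[0.2152 -0.0274; -0.0274 0.2884]  S=[0.4604 0.0190; 0.0190 0.4364]  K=[0.4707 0.0203; -0.1303 0.6534]  nu=[1.1752, -1.2303]  x^+=[0.6408, -3.5604]  P^+=[0.1126 -0.0107; -0.0107 0.0975]

x_post = [0.6408, -3.5604]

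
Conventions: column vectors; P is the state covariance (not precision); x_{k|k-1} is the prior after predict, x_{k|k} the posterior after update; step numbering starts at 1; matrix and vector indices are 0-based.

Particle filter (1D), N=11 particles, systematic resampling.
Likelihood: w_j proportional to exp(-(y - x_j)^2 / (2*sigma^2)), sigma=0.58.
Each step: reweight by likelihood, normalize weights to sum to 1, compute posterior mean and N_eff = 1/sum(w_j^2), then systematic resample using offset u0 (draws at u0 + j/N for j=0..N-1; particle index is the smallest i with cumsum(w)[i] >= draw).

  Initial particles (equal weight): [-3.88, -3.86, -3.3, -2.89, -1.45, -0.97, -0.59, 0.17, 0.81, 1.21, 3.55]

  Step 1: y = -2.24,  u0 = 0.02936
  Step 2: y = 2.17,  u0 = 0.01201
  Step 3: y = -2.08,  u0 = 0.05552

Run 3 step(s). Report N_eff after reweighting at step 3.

N_eff = 8.2452

step 1: w=[0.0145, 0.0160, 0.1489, 0.4220, 0.3127, 0.0719, 0.0138, 0.0001, 0.0000, 0.0000, 0.0000]  mean=-2.3602  Neff=3.2908  idx=[1, 2, 3, 3, 3, 3, 3, 4, 4, 4, 5]
step 2: w=[0.0000, 0.0000, 0.0000, 0.0000, 0.0000, 0.0000, 0.0000, 0.0079, 0.0079, 0.0079, 0.9764]  mean=-0.9813  Neff=1.0486  idx=[8, 10, 10, 10, 10, 10, 10, 10, 10, 10, 10]
step 3: w=[0.2571, 0.0743, 0.0743, 0.0743, 0.0743, 0.0743, 0.0743, 0.0743, 0.0743, 0.0743, 0.0743]  mean=-1.0934  Neff=8.2452  idx=[0, 0, 0, 1, 3, 4, 5, 6, 8, 9, 10]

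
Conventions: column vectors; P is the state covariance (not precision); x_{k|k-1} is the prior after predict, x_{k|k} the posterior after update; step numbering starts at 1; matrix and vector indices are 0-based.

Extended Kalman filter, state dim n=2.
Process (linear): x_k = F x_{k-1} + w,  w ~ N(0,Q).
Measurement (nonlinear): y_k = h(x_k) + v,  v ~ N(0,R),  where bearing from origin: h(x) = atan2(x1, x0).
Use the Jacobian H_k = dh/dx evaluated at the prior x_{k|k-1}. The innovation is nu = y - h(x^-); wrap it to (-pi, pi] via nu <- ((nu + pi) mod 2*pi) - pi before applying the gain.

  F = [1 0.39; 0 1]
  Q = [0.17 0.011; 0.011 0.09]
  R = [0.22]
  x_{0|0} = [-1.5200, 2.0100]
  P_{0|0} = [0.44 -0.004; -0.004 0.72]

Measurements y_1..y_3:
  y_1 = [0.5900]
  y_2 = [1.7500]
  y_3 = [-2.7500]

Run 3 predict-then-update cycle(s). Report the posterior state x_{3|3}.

x_post = [0.6968, 2.8858]

step 1: x^-=[-0.7361, 2.0100]  P^-=[0.7164 0.2878; 0.2878 0.8100]  H_jac=[-0.4387 -0.1607]  S=[0.4193]  K=[-0.8597; -0.6114]  nu=[-1.3318]  x^+=[0.4089, 2.8243]  P^+=[0.4065 0.0674; 0.0674 0.6532]
step 2: x^-=[1.5104, 2.8243]  P^-=[0.7284 0.3332; 0.3332 0.7432]  H_jac=[-0.2753 0.1472]  S=[0.2643]  K=[-0.5731; 0.0670]  nu=[0.6703]  x^+=[1.1262, 2.8692]  P^+=[0.6416 0.3433; 0.3433 0.7421]
step 3: x^-=[2.2452, 2.8692]  P^-=[1.1922 0.6437; 0.6437 0.8321]  H_jac=[-0.2162 0.1692]  S=[0.2524]  K=[-0.5896; 0.0063]  nu=[2.6264]  x^+=[0.6968, 2.8858]  P^+=[1.1045 0.6447; 0.6447 0.8321]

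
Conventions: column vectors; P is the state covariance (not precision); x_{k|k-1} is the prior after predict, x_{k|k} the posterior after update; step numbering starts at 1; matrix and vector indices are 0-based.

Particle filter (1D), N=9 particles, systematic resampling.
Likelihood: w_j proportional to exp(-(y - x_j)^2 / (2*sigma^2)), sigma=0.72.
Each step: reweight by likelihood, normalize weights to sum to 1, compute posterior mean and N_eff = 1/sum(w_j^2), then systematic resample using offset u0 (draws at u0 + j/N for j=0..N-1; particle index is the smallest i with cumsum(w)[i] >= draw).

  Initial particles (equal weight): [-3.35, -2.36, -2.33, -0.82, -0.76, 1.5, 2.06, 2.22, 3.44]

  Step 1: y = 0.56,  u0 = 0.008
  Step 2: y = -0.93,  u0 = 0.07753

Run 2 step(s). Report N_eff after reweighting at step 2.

step 1: w=[0.0000, 0.0003, 0.0003, 0.1664, 0.1946, 0.4455, 0.1193, 0.0732, 0.0004]  mean=0.7919  Neff=3.5257  idx=[3, 3, 4, 4, 5, 5, 5, 5, 6]
step 2: w=[0.2512, 0.2512, 0.2471, 0.2471, 0.0009, 0.0009, 0.0009, 0.0009, 0.0000]  mean=-0.7823  Neff=4.0275  idx=[0, 0, 1, 1, 2, 2, 2, 3, 3]

N_eff = 4.0275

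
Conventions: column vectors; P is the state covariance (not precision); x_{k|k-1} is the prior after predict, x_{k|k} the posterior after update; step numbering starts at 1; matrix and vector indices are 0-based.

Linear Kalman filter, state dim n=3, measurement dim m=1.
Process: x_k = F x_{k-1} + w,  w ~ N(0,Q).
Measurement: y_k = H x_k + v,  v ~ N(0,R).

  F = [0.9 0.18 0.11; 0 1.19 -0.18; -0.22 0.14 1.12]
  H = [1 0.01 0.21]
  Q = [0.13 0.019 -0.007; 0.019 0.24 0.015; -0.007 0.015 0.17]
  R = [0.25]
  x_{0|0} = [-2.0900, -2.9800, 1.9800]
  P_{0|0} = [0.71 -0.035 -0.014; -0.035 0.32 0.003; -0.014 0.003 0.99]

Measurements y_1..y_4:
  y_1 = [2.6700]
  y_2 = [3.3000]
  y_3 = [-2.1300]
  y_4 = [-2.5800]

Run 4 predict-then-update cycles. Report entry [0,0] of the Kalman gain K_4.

K[0,0] = 0.4957

step 1: x^-=[-2.1996, -3.9026, 2.2602]  P^-=[0.7135 0.0330 -0.0337; 0.0330 0.7239 -0.1187; -0.0337 -0.1187 1.4625]  S=[1.0140]  K=[0.6969; 0.0151; 0.2685]  nu=[4.4340]  x^+=[0.8906, -3.8356, 3.4506]  P^+=[0.2209 0.0223 -0.2234; 0.0223 0.7237 -0.1229; -0.2234 -0.1229 1.3894]
step 2: x^-=[0.4907, -5.1855, 3.1318]  P^-=[0.3073 0.1945 -0.1059; 0.1945 1.3625 -0.3199; -0.1059 -0.3199 2.0079]  S=[0.6041]  K=[0.4752; 0.2334; 0.5175]  nu=[2.2035]  x^+=[1.5377, -4.6712, 4.2720]  P^+=[0.1709 0.1275 -0.2544; 0.1275 1.3296 -0.3928; -0.2544 -0.3928 1.8462]
step 3: x^-=[1.0130, -6.3277, 3.7923]  P^-=[0.3093 0.4064 -0.1044; 0.4064 2.3509 -0.6928; -0.1044 -0.6928 2.5145]  S=[0.6318]  K=[0.4613; 0.4501; 0.6596]  nu=[-3.8762]  x^+=[-0.7749, -8.0725, 1.2356]  P^+=[0.1749 0.2752 -0.2966; 0.2752 2.2229 -0.8804; -0.2966 -0.8804 2.2396]
step 4: x^-=[-2.0145, -9.8287, 0.4242]  P^-=[0.3663 0.7069 -0.1688; 0.7069 3.8376 -1.3011; -0.1688 -1.3011 2.8846]  S=[0.6817]  K=[0.4957; 0.6924; 0.6220]  nu=[-0.5562]  x^+=[-2.2903, -10.2138, 0.0782]  P^+=[0.1988 0.4729 -0.3789; 0.4729 3.5108 -1.5947; -0.3789 -1.5947 2.6209]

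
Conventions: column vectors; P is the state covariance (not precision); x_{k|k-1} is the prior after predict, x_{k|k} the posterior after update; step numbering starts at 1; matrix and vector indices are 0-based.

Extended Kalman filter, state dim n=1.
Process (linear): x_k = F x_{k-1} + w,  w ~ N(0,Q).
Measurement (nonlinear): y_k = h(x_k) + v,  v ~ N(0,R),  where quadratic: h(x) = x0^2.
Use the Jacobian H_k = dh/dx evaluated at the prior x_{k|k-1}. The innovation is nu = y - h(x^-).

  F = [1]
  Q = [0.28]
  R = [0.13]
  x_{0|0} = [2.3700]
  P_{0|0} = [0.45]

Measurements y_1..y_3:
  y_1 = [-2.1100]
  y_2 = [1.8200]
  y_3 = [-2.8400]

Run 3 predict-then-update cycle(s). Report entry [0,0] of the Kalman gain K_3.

step 1: x^-=[2.3700]  P^-=[0.7300]  H_jac=[4.7400]  S=[16.5313]  K=[0.2093]  nu=[-7.7269]  x^+=[0.7527]  P^+=[0.0057]
step 2: x^-=[0.7527]  P^-=[0.2857]  H_jac=[1.5053]  S=[0.7775]  K=[0.5532]  nu=[1.2535]  x^+=[1.4461]  P^+=[0.0478]
step 3: x^-=[1.4461]  P^-=[0.3278]  H_jac=[2.8923]  S=[2.8719]  K=[0.3301]  nu=[-4.9313]  x^+=[-0.1817]  P^+=[0.0148]

K[0,0] = 0.3301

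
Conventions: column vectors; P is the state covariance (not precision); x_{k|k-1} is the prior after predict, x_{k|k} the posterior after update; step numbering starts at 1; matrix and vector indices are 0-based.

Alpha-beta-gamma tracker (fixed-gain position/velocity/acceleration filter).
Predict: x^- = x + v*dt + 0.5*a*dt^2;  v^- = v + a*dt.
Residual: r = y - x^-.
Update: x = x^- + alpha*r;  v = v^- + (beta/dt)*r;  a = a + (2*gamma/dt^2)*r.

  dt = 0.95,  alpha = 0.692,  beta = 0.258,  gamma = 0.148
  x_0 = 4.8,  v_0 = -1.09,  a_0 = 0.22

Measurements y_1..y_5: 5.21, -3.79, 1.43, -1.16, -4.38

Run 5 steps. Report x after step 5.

x_post = -4.2042

step 1: x_pred=3.8638  r=1.3462  x^+=4.7954  v^+=-0.5154  a^+=0.6615
step 2: x_pred=4.6043  r=-8.3943  x^+=-1.2046  v^+=-2.1666  a^+=-2.0916
step 3: x_pred=-4.2067  r=5.6367  x^+=-0.3061  v^+=-2.6228  a^+=-0.2429
step 4: x_pred=-2.9074  r=1.7474  x^+=-1.6982  v^+=-2.3790  a^+=0.3302
step 5: x_pred=-3.8093  r=-0.5707  x^+=-4.2042  v^+=-2.2203  a^+=0.1430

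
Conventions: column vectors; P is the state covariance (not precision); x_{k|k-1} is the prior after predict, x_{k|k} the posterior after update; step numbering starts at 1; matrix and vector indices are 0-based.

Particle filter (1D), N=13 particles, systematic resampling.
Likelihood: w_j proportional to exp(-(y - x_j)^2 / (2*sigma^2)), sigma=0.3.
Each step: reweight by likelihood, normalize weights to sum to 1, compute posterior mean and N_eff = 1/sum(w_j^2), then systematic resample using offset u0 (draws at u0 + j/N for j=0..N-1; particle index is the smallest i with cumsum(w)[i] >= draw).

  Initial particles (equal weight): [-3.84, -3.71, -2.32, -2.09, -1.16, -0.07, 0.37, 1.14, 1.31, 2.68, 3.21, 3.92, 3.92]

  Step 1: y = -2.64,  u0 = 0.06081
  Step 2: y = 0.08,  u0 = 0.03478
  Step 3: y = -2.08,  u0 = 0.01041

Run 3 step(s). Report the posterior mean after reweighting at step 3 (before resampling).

post_mean = -2.0900

step 1: w=[0.0004, 0.0023, 0.7504, 0.2469, 0.0000, 0.0000, 0.0000, 0.0000, 0.0000, 0.0000, 0.0000, 0.0000, 0.0000]  mean=-2.2671  Neff=1.6025  idx=[2, 2, 2, 2, 2, 2, 2, 2, 2, 3, 3, 3, 3]
step 2: w=[0.0007, 0.0007, 0.0007, 0.0007, 0.0007, 0.0007, 0.0007, 0.0007, 0.0007, 0.2484, 0.2484, 0.2484, 0.2484]  mean=-2.0915  Neff=4.0525  idx=[9, 9, 9, 10, 10, 10, 10, 11, 11, 11, 12, 12, 12]
step 3: w=[0.0769, 0.0769, 0.0769, 0.0769, 0.0769, 0.0769, 0.0769, 0.0769, 0.0769, 0.0769, 0.0769, 0.0769, 0.0769]  mean=-2.0900  Neff=13.0000  idx=[0, 1, 2, 3, 4, 5, 6, 7, 8, 9, 10, 11, 12]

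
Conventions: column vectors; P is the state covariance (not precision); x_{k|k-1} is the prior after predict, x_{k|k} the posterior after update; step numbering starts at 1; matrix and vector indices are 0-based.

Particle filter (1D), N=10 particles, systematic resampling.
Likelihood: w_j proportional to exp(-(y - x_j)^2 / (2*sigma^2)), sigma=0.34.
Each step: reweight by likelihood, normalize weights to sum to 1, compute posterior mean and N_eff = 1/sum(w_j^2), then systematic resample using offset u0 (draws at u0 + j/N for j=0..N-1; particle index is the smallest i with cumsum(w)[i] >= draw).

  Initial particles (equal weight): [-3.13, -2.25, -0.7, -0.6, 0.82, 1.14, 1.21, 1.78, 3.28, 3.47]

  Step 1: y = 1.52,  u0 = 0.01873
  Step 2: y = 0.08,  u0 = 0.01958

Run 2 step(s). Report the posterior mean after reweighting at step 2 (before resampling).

step 1: w=[0.0000, 0.0000, 0.0000, 0.0000, 0.0582, 0.2597, 0.3200, 0.3620, 0.0000, 0.0000]  mean=1.3755  Neff=3.2861  idx=[4, 5, 5, 6, 6, 6, 6, 7, 7, 7]
step 2: w=[0.7483, 0.0620, 0.0620, 0.0319, 0.0319, 0.0319, 0.0319, 0.0000, 0.0000, 0.0000]  mean=0.9095  Neff=1.7492  idx=[0, 0, 0, 0, 0, 0, 0, 0, 2, 4]

post_mean = 0.9095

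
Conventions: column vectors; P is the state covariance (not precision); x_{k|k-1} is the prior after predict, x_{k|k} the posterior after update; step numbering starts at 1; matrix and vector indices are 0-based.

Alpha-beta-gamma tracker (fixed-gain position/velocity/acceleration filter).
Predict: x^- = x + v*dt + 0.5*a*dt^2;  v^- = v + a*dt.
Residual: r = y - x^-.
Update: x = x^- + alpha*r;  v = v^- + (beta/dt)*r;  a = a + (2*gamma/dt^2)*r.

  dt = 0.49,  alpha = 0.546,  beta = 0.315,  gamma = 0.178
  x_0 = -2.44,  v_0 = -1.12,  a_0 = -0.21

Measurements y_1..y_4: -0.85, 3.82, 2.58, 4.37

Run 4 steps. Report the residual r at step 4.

resid = -4.4141

step 1: x_pred=-3.0140  r=2.1640  x^+=-1.8325  v^+=0.1682  a^+=2.9986
step 2: x_pred=-1.3900  r=5.2100  x^+=1.4546  v^+=4.9869  a^+=10.7236
step 3: x_pred=5.1856  r=-2.6056  x^+=3.7629  v^+=8.5664  a^+=6.8603
step 4: x_pred=8.7841  r=-4.4141  x^+=6.3740  v^+=9.0904  a^+=0.3155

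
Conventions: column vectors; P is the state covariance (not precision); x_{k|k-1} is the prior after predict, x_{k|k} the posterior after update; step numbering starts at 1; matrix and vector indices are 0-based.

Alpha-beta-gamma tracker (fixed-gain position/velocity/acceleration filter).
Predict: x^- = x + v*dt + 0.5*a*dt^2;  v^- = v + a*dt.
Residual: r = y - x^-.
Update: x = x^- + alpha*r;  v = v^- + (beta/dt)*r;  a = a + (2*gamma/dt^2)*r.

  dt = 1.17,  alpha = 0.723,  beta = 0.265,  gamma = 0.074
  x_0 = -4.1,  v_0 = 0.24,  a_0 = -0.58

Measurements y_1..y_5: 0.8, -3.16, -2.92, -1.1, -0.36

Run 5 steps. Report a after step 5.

a_post = 0.1076

step 1: x_pred=-4.2162  r=5.0162  x^+=-0.5895  v^+=0.6975  a^+=-0.0377
step 2: x_pred=0.2009  r=-3.3609  x^+=-2.2290  v^+=-0.1078  a^+=-0.4010
step 3: x_pred=-2.6296  r=-0.2904  x^+=-2.8396  v^+=-0.6427  a^+=-0.4324
step 4: x_pred=-3.8875  r=2.7875  x^+=-1.8721  v^+=-0.5173  a^+=-0.1311
step 5: x_pred=-2.5671  r=2.2071  x^+=-0.9714  v^+=-0.1707  a^+=0.1076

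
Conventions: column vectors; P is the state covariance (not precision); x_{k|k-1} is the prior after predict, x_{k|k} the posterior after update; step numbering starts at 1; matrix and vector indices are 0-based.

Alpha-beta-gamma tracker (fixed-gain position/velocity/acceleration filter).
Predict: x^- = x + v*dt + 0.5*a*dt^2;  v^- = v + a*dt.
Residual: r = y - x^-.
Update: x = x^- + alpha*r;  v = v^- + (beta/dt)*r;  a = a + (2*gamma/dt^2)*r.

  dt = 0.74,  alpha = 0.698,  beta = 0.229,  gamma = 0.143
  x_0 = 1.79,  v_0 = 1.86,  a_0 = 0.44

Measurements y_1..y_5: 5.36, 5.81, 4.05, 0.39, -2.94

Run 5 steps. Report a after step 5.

step 1: x_pred=3.2869  r=2.0731  x^+=4.7339  v^+=2.8271  a^+=1.5228
step 2: x_pred=7.2429  r=-1.4329  x^+=6.2427  v^+=3.5105  a^+=0.7744
step 3: x_pred=9.0526  r=-5.0026  x^+=5.5608  v^+=2.5355  a^+=-1.8384
step 4: x_pred=6.9337  r=-6.5437  x^+=2.3662  v^+=-0.8499  a^+=-5.2560
step 5: x_pred=0.2982  r=-3.2382  x^+=-1.9621  v^+=-5.7414  a^+=-6.9472

a_post = -6.9472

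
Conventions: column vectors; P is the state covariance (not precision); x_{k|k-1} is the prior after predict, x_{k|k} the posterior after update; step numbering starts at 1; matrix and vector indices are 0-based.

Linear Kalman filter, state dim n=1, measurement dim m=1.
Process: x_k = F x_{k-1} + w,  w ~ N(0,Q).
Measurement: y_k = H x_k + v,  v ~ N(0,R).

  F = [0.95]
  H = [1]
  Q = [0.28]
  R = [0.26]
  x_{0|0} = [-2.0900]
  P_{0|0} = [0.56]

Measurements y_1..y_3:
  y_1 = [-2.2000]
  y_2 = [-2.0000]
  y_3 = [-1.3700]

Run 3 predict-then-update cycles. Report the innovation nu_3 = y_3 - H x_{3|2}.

innov = [0.5436]

step 1: x^-=[-1.9855]  P^-=[0.7854]  S=[1.0454]  K=[0.7513]  nu=[-0.2145]  x^+=[-2.1467]  P^+=[0.1953]
step 2: x^-=[-2.0393]  P^-=[0.4563]  S=[0.7163]  K=[0.6370]  nu=[0.0393]  x^+=[-2.0143]  P^+=[0.1656]
step 3: x^-=[-1.9136]  P^-=[0.4295]  S=[0.6895]  K=[0.6229]  nu=[0.5436]  x^+=[-1.5750]  P^+=[0.1620]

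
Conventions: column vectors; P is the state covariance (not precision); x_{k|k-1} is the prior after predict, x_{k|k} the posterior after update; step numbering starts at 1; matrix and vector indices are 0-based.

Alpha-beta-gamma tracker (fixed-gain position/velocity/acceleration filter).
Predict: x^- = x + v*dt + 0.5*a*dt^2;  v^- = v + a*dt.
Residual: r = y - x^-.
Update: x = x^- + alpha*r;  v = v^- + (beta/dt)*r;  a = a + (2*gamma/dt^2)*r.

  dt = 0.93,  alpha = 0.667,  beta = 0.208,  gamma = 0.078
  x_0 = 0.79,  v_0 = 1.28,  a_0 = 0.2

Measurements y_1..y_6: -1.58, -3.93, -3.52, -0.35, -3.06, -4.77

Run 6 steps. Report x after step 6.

step 1: x_pred=2.0669  r=-3.6469  x^+=-0.3656  v^+=0.6504  a^+=-0.4578
step 2: x_pred=0.0413  r=-3.9713  x^+=-2.6076  v^+=-0.6636  a^+=-1.1741
step 3: x_pred=-3.7324  r=0.2124  x^+=-3.5907  v^+=-1.7080  a^+=-1.1358
step 4: x_pred=-5.6703  r=5.3203  x^+=-2.1217  v^+=-1.5743  a^+=-0.1761
step 5: x_pred=-3.6619  r=0.6019  x^+=-3.2604  v^+=-1.6035  a^+=-0.0676
step 6: x_pred=-4.7809  r=0.0109  x^+=-4.7736  v^+=-1.6639  a^+=-0.0656

x_post = -4.7736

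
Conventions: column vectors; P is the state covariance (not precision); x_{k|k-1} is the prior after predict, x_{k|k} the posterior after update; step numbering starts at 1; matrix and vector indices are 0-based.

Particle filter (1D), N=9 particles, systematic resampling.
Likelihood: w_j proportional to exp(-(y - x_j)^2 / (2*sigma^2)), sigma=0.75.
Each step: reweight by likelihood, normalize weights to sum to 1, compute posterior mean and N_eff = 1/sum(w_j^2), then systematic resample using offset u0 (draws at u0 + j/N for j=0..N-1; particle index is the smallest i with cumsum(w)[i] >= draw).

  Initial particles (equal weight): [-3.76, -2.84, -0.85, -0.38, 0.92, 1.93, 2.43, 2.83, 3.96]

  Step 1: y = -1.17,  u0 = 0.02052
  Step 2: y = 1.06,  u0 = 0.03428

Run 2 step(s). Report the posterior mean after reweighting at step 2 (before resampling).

step 1: w=[0.0016, 0.0526, 0.5726, 0.3601, 0.0129, 0.0001, 0.0000, 0.0000, 0.0000]  mean=-0.7668  Neff=2.1714  idx=[1, 2, 2, 2, 2, 2, 3, 3, 3]
step 2: w=[0.0000, 0.0583, 0.0583, 0.0583, 0.0583, 0.0583, 0.2362, 0.2362, 0.2362]  mean=-0.5169  Neff=5.4241  idx=[1, 3, 5, 6, 6, 7, 7, 8, 8]

post_mean = -0.5169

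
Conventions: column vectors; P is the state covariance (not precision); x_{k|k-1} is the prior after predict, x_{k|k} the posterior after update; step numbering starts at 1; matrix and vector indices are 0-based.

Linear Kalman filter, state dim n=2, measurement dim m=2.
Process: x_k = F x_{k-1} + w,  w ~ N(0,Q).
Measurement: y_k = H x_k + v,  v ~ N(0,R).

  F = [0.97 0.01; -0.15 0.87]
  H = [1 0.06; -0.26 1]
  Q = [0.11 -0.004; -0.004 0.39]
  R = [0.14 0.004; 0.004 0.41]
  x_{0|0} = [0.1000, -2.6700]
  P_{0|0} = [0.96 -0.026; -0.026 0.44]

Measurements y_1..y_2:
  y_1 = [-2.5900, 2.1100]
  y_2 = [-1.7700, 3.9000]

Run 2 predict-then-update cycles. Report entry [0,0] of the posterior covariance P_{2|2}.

P_post[0,0] = 0.0844

step 1: x^-=[0.0703, -2.3379]  P^-=[1.0128 -0.1618; -0.1618 0.7514]  S=[1.1361 -0.3735; -0.3735 1.3140]  K=[0.8566 -0.0800; 0.1057 0.6339]  nu=[-2.5200, 4.4662]  x^+=[-2.4458, 0.2269]  P^+=[0.1195 0.0017; 0.0017 0.2608]
step 2: x^-=[-2.3702, 0.5643]  P^-=[0.2225 -0.0177; -0.0177 0.5896]  S=[0.3625 -0.0359; -0.0359 1.0239]  K=[0.6057 -0.0526; 0.1066 0.5841]  nu=[0.5663, 2.7195]  x^+=[-2.1701, 2.2131]  P^+=[0.0844 0.0028; 0.0028 0.2406]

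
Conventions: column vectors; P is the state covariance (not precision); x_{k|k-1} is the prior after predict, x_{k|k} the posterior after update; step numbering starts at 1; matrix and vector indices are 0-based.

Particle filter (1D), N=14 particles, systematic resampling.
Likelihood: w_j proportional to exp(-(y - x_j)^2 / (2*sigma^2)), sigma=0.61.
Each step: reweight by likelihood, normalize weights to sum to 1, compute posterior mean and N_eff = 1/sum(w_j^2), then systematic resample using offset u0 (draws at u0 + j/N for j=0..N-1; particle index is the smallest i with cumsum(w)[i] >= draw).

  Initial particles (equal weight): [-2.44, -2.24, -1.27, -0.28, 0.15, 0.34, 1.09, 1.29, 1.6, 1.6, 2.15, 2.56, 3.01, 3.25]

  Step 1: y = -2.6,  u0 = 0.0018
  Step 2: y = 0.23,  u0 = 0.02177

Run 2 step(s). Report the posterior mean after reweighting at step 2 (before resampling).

step 1: w=[0.5085, 0.4422, 0.0489, 0.0004, 0.0000, 0.0000, 0.0000, 0.0000, 0.0000, 0.0000, 0.0000, 0.0000, 0.0000, 0.0000]  mean=-2.2935  Neff=2.1904  idx=[0, 0, 0, 0, 0, 0, 0, 0, 1, 1, 1, 1, 1, 1]
step 2: w=[0.0314, 0.0314, 0.0314, 0.0314, 0.0314, 0.0314, 0.0314, 0.0314, 0.1248, 0.1248, 0.1248, 0.1248, 0.1248, 0.1248]  mean=-2.2902  Neff=9.8630  idx=[0, 2, 5, 7, 8, 9, 9, 10, 10, 11, 11, 12, 13, 13]

post_mean = -2.2902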